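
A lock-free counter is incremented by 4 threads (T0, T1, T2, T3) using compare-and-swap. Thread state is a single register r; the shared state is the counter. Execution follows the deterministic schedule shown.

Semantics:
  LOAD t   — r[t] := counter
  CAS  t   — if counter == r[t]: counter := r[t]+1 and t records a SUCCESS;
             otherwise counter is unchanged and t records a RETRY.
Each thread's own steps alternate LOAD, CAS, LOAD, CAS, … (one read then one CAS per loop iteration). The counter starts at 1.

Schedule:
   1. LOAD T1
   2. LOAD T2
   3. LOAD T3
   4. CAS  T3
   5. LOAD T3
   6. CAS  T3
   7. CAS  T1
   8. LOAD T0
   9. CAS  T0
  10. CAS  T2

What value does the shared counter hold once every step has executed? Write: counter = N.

   1) LOAD T1:  M=1  r_T1=1
   2) LOAD T2:  M=1  r_T2=1
   3) LOAD T3:  M=1  r_T3=1
   4) CAS  T3:  M=2  r_T3=1 ✓
   5) LOAD T3:  M=2  r_T3=2
   6) CAS  T3:  M=3  r_T3=2 ✓
   7) CAS  T1:  M=3  r_T1=1 ✗
   8) LOAD T0:  M=3  r_T0=3
   9) CAS  T0:  M=4  r_T0=3 ✓
  10) CAS  T2:  M=4  r_T2=1 ✗

counter = 4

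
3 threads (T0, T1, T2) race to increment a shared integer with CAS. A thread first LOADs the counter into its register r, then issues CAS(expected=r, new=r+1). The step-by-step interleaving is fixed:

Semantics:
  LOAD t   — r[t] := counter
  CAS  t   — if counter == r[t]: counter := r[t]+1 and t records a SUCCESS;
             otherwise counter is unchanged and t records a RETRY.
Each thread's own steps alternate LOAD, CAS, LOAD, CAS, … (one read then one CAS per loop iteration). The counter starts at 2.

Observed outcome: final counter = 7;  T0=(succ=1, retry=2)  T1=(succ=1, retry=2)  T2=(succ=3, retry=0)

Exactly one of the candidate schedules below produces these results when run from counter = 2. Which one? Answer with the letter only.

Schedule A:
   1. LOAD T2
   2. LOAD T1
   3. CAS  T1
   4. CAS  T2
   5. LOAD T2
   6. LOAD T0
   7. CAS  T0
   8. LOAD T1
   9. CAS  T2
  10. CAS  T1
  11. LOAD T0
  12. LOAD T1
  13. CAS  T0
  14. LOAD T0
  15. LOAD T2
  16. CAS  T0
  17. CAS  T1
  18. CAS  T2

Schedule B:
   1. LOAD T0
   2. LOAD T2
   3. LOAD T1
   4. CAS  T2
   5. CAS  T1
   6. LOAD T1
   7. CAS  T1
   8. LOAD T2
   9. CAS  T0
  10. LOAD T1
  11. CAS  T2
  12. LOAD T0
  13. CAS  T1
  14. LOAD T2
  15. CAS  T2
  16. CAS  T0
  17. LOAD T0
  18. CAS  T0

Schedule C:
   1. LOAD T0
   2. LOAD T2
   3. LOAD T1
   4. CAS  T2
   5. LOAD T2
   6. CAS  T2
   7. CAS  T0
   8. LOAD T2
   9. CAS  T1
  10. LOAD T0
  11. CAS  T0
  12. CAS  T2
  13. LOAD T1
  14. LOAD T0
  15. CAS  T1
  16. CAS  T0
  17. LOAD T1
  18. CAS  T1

B

Run B:
#1 T0 reads 2
#2 T2 reads 2
#3 T1 reads 2
#4 T2 CAS(2→3) writes; counter now 3
#5 T1 CAS(2→3) fails; counter now 3
#6 T1 reads 3
#7 T1 CAS(3→4) writes; counter now 4
#8 T2 reads 4
#9 T0 CAS(2→3) fails; counter now 4
#10 T1 reads 4
#11 T2 CAS(4→5) writes; counter now 5
#12 T0 reads 5
#13 T1 CAS(4→5) fails; counter now 5
#14 T2 reads 5
#15 T2 CAS(5→6) writes; counter now 6
#16 T0 CAS(5→6) fails; counter now 6
#17 T0 reads 6
#18 T0 CAS(6→7) writes; counter now 7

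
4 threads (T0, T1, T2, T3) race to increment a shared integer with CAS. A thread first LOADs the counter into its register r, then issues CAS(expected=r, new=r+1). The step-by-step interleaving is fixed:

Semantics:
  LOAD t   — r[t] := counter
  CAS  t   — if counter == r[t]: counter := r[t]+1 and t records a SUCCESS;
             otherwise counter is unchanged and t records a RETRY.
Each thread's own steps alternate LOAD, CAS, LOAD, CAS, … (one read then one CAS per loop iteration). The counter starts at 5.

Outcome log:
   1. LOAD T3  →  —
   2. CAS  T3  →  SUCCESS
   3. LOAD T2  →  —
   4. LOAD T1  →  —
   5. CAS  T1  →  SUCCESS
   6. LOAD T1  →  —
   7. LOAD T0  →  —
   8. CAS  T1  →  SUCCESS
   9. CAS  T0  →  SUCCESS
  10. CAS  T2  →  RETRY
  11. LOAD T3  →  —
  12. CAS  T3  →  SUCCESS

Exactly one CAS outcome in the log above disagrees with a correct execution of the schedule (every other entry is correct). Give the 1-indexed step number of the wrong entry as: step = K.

Reference trace:
T3 LOAD — after: cnt=5, r=5 — load
T3 CAS — after: cnt=6, r=5 — ok
T2 LOAD — after: cnt=6, r=6 — load
T1 LOAD — after: cnt=6, r=6 — load
T1 CAS — after: cnt=7, r=6 — ok
T1 LOAD — after: cnt=7, r=7 — load
T0 LOAD — after: cnt=7, r=7 — load
T1 CAS — after: cnt=8, r=7 — ok
T0 CAS — after: cnt=8, r=7 — retry
T2 CAS — after: cnt=8, r=6 — retry
T3 LOAD — after: cnt=8, r=8 — load
T3 CAS — after: cnt=9, r=8 — ok
Log disagrees first at step 9.

step = 9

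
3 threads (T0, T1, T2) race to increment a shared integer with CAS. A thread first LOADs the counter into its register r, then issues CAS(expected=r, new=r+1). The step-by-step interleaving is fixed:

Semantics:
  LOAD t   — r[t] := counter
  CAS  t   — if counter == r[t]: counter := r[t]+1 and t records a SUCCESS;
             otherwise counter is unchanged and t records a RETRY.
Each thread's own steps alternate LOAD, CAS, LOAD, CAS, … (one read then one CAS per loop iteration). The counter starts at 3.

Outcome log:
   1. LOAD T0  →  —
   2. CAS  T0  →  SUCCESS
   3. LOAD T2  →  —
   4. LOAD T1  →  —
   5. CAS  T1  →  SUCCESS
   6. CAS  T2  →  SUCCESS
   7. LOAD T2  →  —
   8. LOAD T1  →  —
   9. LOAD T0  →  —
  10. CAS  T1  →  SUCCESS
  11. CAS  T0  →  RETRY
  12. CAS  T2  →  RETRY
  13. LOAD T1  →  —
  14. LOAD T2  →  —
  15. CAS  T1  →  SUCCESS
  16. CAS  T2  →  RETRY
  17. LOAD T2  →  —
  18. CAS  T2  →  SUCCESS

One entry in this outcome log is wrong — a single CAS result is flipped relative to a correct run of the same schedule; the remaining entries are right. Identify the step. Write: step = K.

step = 6

Correct run:
T0 LOAD — after: cnt=3, r=3 — load
T0 CAS — after: cnt=4, r=3 — ok
T2 LOAD — after: cnt=4, r=4 — load
T1 LOAD — after: cnt=4, r=4 — load
T1 CAS — after: cnt=5, r=4 — ok
T2 CAS — after: cnt=5, r=4 — retry
T2 LOAD — after: cnt=5, r=5 — load
T1 LOAD — after: cnt=5, r=5 — load
T0 LOAD — after: cnt=5, r=5 — load
T1 CAS — after: cnt=6, r=5 — ok
T0 CAS — after: cnt=6, r=5 — retry
T2 CAS — after: cnt=6, r=5 — retry
T1 LOAD — after: cnt=6, r=6 — load
T2 LOAD — after: cnt=6, r=6 — load
T1 CAS — after: cnt=7, r=6 — ok
T2 CAS — after: cnt=7, r=6 — retry
T2 LOAD — after: cnt=7, r=7 — load
T2 CAS — after: cnt=8, r=7 — ok
Mismatch at 6.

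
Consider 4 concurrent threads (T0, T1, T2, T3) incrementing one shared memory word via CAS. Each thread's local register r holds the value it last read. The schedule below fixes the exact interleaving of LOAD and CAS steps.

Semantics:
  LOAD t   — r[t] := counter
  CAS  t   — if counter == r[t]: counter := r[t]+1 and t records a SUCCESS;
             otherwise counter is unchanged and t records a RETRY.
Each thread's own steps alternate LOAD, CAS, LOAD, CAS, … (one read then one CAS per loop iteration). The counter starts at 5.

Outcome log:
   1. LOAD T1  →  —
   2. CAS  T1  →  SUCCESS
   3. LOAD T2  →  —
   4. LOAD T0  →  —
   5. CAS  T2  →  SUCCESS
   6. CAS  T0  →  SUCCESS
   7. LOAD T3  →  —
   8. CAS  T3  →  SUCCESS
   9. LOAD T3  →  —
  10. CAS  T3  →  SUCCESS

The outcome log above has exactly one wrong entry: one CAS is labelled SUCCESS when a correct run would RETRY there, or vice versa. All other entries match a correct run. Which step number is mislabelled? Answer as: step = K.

step = 6

Correct run:
1. LOAD T1 → mem=5 r[T1]=5 [LOAD]
2. CAS T1 → mem=6 r[T1]=5 [OK]
3. LOAD T2 → mem=6 r[T2]=6 [LOAD]
4. LOAD T0 → mem=6 r[T0]=6 [LOAD]
5. CAS T2 → mem=7 r[T2]=6 [OK]
6. CAS T0 → mem=7 r[T0]=6 [RETRY]
7. LOAD T3 → mem=7 r[T3]=7 [LOAD]
8. CAS T3 → mem=8 r[T3]=7 [OK]
9. LOAD T3 → mem=8 r[T3]=8 [LOAD]
10. CAS T3 → mem=9 r[T3]=8 [OK]
Mismatch at 6.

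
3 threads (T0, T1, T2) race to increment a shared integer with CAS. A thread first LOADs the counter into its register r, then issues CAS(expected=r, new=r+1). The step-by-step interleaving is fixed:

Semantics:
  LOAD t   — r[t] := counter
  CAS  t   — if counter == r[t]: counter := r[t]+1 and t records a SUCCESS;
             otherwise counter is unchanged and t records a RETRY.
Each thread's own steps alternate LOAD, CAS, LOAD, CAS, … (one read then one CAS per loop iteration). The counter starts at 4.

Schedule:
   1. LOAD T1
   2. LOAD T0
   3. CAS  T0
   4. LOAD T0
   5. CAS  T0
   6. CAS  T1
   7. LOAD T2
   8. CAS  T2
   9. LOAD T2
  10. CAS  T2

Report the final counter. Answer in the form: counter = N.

counter = 8

[1] T1.load  rd  (counter 4, T1.r 4)
[2] T0.load  rd  (counter 4, T0.r 4)
[3] T0.cas  hit  (counter 5, T0.r 4)
[4] T0.load  rd  (counter 5, T0.r 5)
[5] T0.cas  hit  (counter 6, T0.r 5)
[6] T1.cas  miss  (counter 6, T1.r 4)
[7] T2.load  rd  (counter 6, T2.r 6)
[8] T2.cas  hit  (counter 7, T2.r 6)
[9] T2.load  rd  (counter 7, T2.r 7)
[10] T2.cas  hit  (counter 8, T2.r 7)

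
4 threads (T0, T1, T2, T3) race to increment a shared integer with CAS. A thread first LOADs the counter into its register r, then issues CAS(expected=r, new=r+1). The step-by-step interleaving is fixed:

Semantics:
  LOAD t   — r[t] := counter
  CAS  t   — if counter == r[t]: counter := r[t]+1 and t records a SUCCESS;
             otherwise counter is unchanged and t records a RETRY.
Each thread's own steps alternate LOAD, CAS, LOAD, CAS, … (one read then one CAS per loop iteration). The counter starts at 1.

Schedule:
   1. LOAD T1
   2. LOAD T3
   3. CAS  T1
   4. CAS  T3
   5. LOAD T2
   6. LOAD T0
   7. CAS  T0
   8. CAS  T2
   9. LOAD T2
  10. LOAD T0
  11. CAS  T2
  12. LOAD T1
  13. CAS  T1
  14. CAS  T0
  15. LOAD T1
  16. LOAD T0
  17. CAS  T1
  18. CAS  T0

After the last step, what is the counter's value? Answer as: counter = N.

1. LOAD T1 → mem=1 r[T1]=1 [LOAD]
2. LOAD T3 → mem=1 r[T3]=1 [LOAD]
3. CAS T1 → mem=2 r[T1]=1 [OK]
4. CAS T3 → mem=2 r[T3]=1 [RETRY]
5. LOAD T2 → mem=2 r[T2]=2 [LOAD]
6. LOAD T0 → mem=2 r[T0]=2 [LOAD]
7. CAS T0 → mem=3 r[T0]=2 [OK]
8. CAS T2 → mem=3 r[T2]=2 [RETRY]
9. LOAD T2 → mem=3 r[T2]=3 [LOAD]
10. LOAD T0 → mem=3 r[T0]=3 [LOAD]
11. CAS T2 → mem=4 r[T2]=3 [OK]
12. LOAD T1 → mem=4 r[T1]=4 [LOAD]
13. CAS T1 → mem=5 r[T1]=4 [OK]
14. CAS T0 → mem=5 r[T0]=3 [RETRY]
15. LOAD T1 → mem=5 r[T1]=5 [LOAD]
16. LOAD T0 → mem=5 r[T0]=5 [LOAD]
17. CAS T1 → mem=6 r[T1]=5 [OK]
18. CAS T0 → mem=6 r[T0]=5 [RETRY]

counter = 6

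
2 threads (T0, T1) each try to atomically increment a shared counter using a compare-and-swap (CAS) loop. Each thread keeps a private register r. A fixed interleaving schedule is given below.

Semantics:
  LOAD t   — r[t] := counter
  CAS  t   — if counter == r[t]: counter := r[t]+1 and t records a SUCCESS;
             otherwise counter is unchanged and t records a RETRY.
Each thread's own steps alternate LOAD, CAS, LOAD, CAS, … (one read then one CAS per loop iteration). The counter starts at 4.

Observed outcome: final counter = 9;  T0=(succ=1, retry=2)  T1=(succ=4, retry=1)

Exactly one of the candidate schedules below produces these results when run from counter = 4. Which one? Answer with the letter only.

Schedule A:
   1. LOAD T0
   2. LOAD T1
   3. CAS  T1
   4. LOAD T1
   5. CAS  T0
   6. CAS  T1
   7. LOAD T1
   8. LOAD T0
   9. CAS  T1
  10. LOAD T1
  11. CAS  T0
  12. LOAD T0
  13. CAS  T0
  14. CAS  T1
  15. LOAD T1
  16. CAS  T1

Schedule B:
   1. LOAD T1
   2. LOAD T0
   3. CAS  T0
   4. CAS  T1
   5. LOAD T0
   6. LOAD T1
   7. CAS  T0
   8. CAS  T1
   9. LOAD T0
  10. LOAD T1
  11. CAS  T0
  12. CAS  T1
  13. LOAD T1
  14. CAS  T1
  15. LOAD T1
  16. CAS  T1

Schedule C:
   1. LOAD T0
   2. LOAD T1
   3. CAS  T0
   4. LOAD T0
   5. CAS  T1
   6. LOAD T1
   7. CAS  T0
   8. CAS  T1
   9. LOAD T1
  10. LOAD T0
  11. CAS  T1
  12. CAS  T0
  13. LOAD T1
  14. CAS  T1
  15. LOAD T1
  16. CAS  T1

Run A:
#1 T0 reads 4
#2 T1 reads 4
#3 T1 CAS(4→5) writes; counter now 5
#4 T1 reads 5
#5 T0 CAS(4→5) fails; counter now 5
#6 T1 CAS(5→6) writes; counter now 6
#7 T1 reads 6
#8 T0 reads 6
#9 T1 CAS(6→7) writes; counter now 7
#10 T1 reads 7
#11 T0 CAS(6→7) fails; counter now 7
#12 T0 reads 7
#13 T0 CAS(7→8) writes; counter now 8
#14 T1 CAS(7→8) fails; counter now 8
#15 T1 reads 8
#16 T1 CAS(8→9) writes; counter now 9

A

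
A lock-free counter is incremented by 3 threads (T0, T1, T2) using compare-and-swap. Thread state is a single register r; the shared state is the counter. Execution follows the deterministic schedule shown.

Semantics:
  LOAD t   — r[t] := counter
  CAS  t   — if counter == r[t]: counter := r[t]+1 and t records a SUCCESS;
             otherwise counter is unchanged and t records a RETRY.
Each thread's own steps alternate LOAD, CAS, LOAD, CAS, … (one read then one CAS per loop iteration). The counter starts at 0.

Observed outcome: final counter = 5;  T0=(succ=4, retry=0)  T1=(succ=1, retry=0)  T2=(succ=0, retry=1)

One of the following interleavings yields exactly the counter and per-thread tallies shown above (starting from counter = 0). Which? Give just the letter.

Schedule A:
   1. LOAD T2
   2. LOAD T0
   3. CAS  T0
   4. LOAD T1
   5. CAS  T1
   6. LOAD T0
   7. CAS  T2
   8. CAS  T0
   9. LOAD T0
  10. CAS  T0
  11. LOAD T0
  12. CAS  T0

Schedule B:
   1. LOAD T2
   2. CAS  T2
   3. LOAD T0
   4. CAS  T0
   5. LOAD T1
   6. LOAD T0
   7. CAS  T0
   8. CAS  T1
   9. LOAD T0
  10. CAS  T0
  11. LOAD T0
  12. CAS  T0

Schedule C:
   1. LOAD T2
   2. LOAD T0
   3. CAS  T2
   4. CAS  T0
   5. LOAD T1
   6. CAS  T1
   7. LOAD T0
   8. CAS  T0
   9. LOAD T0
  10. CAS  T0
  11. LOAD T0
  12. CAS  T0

A

Simulating candidate A:
1. LOAD T2 → mem=0 r[T2]=0 [LOAD]
2. LOAD T0 → mem=0 r[T0]=0 [LOAD]
3. CAS T0 → mem=1 r[T0]=0 [OK]
4. LOAD T1 → mem=1 r[T1]=1 [LOAD]
5. CAS T1 → mem=2 r[T1]=1 [OK]
6. LOAD T0 → mem=2 r[T0]=2 [LOAD]
7. CAS T2 → mem=2 r[T2]=0 [RETRY]
8. CAS T0 → mem=3 r[T0]=2 [OK]
9. LOAD T0 → mem=3 r[T0]=3 [LOAD]
10. CAS T0 → mem=4 r[T0]=3 [OK]
11. LOAD T0 → mem=4 r[T0]=4 [LOAD]
12. CAS T0 → mem=5 r[T0]=4 [OK]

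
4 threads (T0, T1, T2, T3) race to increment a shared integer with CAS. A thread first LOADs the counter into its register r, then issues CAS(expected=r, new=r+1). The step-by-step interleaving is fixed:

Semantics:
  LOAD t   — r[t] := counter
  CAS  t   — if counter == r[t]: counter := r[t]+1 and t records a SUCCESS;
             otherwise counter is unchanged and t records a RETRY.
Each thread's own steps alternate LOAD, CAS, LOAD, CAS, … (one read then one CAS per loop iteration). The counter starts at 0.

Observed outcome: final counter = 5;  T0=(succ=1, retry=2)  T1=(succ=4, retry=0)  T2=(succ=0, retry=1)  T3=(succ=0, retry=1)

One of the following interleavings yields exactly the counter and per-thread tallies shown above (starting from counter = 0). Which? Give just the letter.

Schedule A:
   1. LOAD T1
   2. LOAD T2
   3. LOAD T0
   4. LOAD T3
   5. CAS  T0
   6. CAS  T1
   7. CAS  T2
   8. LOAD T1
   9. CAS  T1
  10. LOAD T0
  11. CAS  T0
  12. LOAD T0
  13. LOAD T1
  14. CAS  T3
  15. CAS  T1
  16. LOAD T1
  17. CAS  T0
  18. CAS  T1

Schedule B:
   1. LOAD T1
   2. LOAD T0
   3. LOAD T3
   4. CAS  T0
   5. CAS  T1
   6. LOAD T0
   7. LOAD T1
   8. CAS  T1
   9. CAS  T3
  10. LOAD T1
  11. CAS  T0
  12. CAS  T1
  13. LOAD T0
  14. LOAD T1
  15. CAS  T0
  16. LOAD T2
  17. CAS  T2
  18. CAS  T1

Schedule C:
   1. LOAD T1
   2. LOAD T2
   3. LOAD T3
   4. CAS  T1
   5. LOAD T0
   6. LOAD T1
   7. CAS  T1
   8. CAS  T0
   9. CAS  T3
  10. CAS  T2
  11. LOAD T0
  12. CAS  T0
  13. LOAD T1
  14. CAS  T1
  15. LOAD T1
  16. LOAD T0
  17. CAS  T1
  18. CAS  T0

C

Simulating candidate C:
T1 LOAD — after: cnt=0, r=0 — load
T2 LOAD — after: cnt=0, r=0 — load
T3 LOAD — after: cnt=0, r=0 — load
T1 CAS — after: cnt=1, r=0 — ok
T0 LOAD — after: cnt=1, r=1 — load
T1 LOAD — after: cnt=1, r=1 — load
T1 CAS — after: cnt=2, r=1 — ok
T0 CAS — after: cnt=2, r=1 — retry
T3 CAS — after: cnt=2, r=0 — retry
T2 CAS — after: cnt=2, r=0 — retry
T0 LOAD — after: cnt=2, r=2 — load
T0 CAS — after: cnt=3, r=2 — ok
T1 LOAD — after: cnt=3, r=3 — load
T1 CAS — after: cnt=4, r=3 — ok
T1 LOAD — after: cnt=4, r=4 — load
T0 LOAD — after: cnt=4, r=4 — load
T1 CAS — after: cnt=5, r=4 — ok
T0 CAS — after: cnt=5, r=4 — retry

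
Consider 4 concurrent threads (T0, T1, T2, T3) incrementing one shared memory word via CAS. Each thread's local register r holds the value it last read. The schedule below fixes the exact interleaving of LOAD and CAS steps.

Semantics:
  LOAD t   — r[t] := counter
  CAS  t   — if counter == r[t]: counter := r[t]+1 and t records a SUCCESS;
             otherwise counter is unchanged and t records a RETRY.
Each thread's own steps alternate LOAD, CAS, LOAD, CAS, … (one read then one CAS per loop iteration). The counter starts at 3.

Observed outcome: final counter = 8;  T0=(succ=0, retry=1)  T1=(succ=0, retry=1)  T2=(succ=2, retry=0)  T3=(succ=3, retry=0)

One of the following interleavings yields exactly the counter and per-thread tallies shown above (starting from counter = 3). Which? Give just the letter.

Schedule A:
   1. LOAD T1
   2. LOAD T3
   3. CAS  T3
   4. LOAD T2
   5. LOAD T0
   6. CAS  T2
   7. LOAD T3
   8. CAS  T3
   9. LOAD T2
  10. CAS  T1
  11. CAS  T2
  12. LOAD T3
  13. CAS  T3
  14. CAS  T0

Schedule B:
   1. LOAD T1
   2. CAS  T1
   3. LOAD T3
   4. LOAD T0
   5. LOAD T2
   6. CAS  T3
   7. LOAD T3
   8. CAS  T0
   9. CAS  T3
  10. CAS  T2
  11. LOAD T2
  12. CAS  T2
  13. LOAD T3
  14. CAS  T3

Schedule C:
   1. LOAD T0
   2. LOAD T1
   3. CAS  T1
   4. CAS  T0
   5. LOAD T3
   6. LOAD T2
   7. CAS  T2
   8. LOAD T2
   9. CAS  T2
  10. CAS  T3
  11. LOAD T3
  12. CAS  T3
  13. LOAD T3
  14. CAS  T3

Run A:
T1 LOAD — after: cnt=3, r=3 — load
T3 LOAD — after: cnt=3, r=3 — load
T3 CAS — after: cnt=4, r=3 — ok
T2 LOAD — after: cnt=4, r=4 — load
T0 LOAD — after: cnt=4, r=4 — load
T2 CAS — after: cnt=5, r=4 — ok
T3 LOAD — after: cnt=5, r=5 — load
T3 CAS — after: cnt=6, r=5 — ok
T2 LOAD — after: cnt=6, r=6 — load
T1 CAS — after: cnt=6, r=3 — retry
T2 CAS — after: cnt=7, r=6 — ok
T3 LOAD — after: cnt=7, r=7 — load
T3 CAS — after: cnt=8, r=7 — ok
T0 CAS — after: cnt=8, r=4 — retry

A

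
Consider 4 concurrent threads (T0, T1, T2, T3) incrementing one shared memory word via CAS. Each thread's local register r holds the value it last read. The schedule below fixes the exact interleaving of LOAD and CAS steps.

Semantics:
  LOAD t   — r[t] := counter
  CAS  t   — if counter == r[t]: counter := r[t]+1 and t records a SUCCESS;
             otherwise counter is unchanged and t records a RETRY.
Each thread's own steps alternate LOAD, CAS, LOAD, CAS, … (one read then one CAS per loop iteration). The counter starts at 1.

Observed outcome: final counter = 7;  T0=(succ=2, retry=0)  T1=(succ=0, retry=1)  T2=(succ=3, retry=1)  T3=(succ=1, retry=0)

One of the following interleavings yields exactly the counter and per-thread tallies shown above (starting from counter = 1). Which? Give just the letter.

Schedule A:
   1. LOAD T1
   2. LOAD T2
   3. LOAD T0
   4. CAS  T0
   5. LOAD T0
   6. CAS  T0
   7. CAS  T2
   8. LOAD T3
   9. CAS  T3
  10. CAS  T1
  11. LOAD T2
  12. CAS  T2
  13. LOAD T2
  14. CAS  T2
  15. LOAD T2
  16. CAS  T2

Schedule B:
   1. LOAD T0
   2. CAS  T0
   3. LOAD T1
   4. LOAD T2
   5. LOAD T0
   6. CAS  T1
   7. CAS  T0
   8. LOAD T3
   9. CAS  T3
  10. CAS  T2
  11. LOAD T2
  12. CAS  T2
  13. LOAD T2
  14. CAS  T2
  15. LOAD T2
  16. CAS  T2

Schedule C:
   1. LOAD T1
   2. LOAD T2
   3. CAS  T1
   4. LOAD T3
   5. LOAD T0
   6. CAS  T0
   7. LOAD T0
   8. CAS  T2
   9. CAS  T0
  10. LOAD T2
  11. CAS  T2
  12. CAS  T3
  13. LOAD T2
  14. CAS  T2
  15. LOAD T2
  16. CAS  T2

A

Tracing schedule A:
[1] T1.load  rd  (counter 1, T1.r 1)
[2] T2.load  rd  (counter 1, T2.r 1)
[3] T0.load  rd  (counter 1, T0.r 1)
[4] T0.cas  hit  (counter 2, T0.r 1)
[5] T0.load  rd  (counter 2, T0.r 2)
[6] T0.cas  hit  (counter 3, T0.r 2)
[7] T2.cas  miss  (counter 3, T2.r 1)
[8] T3.load  rd  (counter 3, T3.r 3)
[9] T3.cas  hit  (counter 4, T3.r 3)
[10] T1.cas  miss  (counter 4, T1.r 1)
[11] T2.load  rd  (counter 4, T2.r 4)
[12] T2.cas  hit  (counter 5, T2.r 4)
[13] T2.load  rd  (counter 5, T2.r 5)
[14] T2.cas  hit  (counter 6, T2.r 5)
[15] T2.load  rd  (counter 6, T2.r 6)
[16] T2.cas  hit  (counter 7, T2.r 6)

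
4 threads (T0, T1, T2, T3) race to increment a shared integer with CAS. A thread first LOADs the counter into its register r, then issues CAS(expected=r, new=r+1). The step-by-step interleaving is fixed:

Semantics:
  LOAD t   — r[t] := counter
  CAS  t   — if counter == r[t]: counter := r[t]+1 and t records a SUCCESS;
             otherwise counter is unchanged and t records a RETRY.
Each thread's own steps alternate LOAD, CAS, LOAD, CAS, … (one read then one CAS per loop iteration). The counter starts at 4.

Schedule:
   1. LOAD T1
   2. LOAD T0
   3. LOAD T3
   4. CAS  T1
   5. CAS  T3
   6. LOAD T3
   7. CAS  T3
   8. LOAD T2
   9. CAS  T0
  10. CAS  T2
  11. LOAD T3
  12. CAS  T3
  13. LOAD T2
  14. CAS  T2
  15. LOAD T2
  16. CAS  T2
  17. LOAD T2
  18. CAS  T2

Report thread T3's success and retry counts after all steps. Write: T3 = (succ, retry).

T3 = (2, 1)

step 1: T1 LOAD ⇒ load; ctr=4 reg=4
step 2: T0 LOAD ⇒ load; ctr=4 reg=4
step 3: T3 LOAD ⇒ load; ctr=4 reg=4
step 4: T1 CAS ⇒ ok; ctr=5 reg=4
step 5: T3 CAS ⇒ retry; ctr=5 reg=4
step 6: T3 LOAD ⇒ load; ctr=5 reg=5
step 7: T3 CAS ⇒ ok; ctr=6 reg=5
step 8: T2 LOAD ⇒ load; ctr=6 reg=6
step 9: T0 CAS ⇒ retry; ctr=6 reg=4
step 10: T2 CAS ⇒ ok; ctr=7 reg=6
step 11: T3 LOAD ⇒ load; ctr=7 reg=7
step 12: T3 CAS ⇒ ok; ctr=8 reg=7
step 13: T2 LOAD ⇒ load; ctr=8 reg=8
step 14: T2 CAS ⇒ ok; ctr=9 reg=8
step 15: T2 LOAD ⇒ load; ctr=9 reg=9
step 16: T2 CAS ⇒ ok; ctr=10 reg=9
step 17: T2 LOAD ⇒ load; ctr=10 reg=10
step 18: T2 CAS ⇒ ok; ctr=11 reg=10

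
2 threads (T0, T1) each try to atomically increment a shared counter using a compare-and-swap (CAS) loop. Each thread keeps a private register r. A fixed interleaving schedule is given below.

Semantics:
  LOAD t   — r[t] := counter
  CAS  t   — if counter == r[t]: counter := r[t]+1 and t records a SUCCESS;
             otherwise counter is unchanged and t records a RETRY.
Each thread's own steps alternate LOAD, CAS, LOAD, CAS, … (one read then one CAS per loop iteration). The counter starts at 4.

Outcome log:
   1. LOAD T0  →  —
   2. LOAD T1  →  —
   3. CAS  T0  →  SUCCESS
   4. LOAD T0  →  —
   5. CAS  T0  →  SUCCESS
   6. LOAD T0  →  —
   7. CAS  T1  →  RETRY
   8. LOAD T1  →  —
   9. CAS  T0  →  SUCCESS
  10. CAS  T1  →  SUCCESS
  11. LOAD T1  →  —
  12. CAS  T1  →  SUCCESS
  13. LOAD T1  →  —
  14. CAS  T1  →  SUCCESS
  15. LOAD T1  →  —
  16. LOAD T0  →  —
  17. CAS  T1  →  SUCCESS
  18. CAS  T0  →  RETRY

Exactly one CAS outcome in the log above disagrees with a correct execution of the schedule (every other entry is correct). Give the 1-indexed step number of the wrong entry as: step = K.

Reference trace:
#1 T0 reads 4
#2 T1 reads 4
#3 T0 CAS(4→5) writes; counter now 5
#4 T0 reads 5
#5 T0 CAS(5→6) writes; counter now 6
#6 T0 reads 6
#7 T1 CAS(4→5) fails; counter now 6
#8 T1 reads 6
#9 T0 CAS(6→7) writes; counter now 7
#10 T1 CAS(6→7) fails; counter now 7
#11 T1 reads 7
#12 T1 CAS(7→8) writes; counter now 8
#13 T1 reads 8
#14 T1 CAS(8→9) writes; counter now 9
#15 T1 reads 9
#16 T0 reads 9
#17 T1 CAS(9→10) writes; counter now 10
#18 T0 CAS(9→10) fails; counter now 10
Log disagrees first at step 10.

step = 10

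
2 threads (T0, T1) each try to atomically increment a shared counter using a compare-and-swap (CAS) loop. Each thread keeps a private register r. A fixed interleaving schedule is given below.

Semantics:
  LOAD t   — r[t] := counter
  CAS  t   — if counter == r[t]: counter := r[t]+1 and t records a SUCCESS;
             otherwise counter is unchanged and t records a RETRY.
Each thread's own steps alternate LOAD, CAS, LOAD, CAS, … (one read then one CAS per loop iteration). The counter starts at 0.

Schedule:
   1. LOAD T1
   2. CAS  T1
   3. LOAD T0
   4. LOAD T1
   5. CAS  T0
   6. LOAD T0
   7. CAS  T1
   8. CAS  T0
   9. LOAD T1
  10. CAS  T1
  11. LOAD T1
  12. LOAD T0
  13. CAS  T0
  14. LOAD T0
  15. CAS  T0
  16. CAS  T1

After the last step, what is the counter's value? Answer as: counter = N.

#1 T1 reads 0
#2 T1 CAS(0→1) writes; counter now 1
#3 T0 reads 1
#4 T1 reads 1
#5 T0 CAS(1→2) writes; counter now 2
#6 T0 reads 2
#7 T1 CAS(1→2) fails; counter now 2
#8 T0 CAS(2→3) writes; counter now 3
#9 T1 reads 3
#10 T1 CAS(3→4) writes; counter now 4
#11 T1 reads 4
#12 T0 reads 4
#13 T0 CAS(4→5) writes; counter now 5
#14 T0 reads 5
#15 T0 CAS(5→6) writes; counter now 6
#16 T1 CAS(4→5) fails; counter now 6

counter = 6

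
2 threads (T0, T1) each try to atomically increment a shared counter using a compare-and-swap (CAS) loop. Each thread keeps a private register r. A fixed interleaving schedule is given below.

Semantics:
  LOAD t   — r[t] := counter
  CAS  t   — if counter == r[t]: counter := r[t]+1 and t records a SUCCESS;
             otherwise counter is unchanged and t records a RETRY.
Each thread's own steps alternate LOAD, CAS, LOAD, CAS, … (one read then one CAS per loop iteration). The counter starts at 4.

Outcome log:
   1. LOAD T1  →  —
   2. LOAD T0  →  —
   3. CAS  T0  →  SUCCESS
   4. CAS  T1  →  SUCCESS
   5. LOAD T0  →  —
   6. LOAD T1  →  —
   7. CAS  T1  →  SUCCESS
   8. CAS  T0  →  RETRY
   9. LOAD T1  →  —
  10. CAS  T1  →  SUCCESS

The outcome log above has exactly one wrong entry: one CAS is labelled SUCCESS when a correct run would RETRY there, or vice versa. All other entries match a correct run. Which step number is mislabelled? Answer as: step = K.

Correct run:
#1 T1 reads 4
#2 T0 reads 4
#3 T0 CAS(4→5) writes; counter now 5
#4 T1 CAS(4→5) fails; counter now 5
#5 T0 reads 5
#6 T1 reads 5
#7 T1 CAS(5→6) writes; counter now 6
#8 T0 CAS(5→6) fails; counter now 6
#9 T1 reads 6
#10 T1 CAS(6→7) writes; counter now 7
Flip is step 4.

step = 4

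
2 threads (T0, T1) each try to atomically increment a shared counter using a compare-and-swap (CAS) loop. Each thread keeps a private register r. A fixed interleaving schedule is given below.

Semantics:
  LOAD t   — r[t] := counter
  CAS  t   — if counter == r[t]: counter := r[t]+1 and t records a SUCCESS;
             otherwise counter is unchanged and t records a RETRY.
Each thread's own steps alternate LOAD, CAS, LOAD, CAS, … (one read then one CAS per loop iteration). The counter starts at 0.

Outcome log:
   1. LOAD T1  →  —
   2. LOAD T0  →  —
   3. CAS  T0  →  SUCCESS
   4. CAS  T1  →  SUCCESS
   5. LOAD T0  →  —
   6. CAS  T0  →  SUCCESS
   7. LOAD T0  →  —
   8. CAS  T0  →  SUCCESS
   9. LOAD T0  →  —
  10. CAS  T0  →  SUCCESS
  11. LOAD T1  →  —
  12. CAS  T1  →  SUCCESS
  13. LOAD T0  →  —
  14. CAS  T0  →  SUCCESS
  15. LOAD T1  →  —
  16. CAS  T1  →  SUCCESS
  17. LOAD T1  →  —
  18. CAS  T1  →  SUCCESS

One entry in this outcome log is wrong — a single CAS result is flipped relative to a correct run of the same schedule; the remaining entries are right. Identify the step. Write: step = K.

Re-executing:
T1 LOAD — after: cnt=0, r=0 — load
T0 LOAD — after: cnt=0, r=0 — load
T0 CAS — after: cnt=1, r=0 — ok
T1 CAS — after: cnt=1, r=0 — retry
T0 LOAD — after: cnt=1, r=1 — load
T0 CAS — after: cnt=2, r=1 — ok
T0 LOAD — after: cnt=2, r=2 — load
T0 CAS — after: cnt=3, r=2 — ok
T0 LOAD — after: cnt=3, r=3 — load
T0 CAS — after: cnt=4, r=3 — ok
T1 LOAD — after: cnt=4, r=4 — load
T1 CAS — after: cnt=5, r=4 — ok
T0 LOAD — after: cnt=5, r=5 — load
T0 CAS — after: cnt=6, r=5 — ok
T1 LOAD — after: cnt=6, r=6 — load
T1 CAS — after: cnt=7, r=6 — ok
T1 LOAD — after: cnt=7, r=7 — load
T1 CAS — after: cnt=8, r=7 — ok
Log disagrees first at step 4.

step = 4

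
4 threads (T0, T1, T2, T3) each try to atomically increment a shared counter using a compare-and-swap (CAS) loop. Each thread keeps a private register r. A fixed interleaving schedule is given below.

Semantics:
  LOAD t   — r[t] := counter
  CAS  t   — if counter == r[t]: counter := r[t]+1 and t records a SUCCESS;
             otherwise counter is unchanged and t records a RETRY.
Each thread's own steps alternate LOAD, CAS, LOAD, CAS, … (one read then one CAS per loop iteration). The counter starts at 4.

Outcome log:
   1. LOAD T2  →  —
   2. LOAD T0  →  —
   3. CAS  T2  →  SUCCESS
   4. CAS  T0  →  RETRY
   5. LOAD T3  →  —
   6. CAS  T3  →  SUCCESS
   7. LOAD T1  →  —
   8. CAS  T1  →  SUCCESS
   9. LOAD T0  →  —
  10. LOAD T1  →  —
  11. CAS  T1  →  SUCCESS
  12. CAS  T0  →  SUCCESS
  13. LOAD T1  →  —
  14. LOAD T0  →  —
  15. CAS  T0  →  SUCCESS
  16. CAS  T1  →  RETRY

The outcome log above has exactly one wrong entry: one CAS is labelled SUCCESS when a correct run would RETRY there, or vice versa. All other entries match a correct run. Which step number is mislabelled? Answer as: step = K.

Reference trace:
#1 T2 reads 4
#2 T0 reads 4
#3 T2 CAS(4→5) writes; counter now 5
#4 T0 CAS(4→5) fails; counter now 5
#5 T3 reads 5
#6 T3 CAS(5→6) writes; counter now 6
#7 T1 reads 6
#8 T1 CAS(6→7) writes; counter now 7
#9 T0 reads 7
#10 T1 reads 7
#11 T1 CAS(7→8) writes; counter now 8
#12 T0 CAS(7→8) fails; counter now 8
#13 T1 reads 8
#14 T0 reads 8
#15 T0 CAS(8→9) writes; counter now 9
#16 T1 CAS(8→9) fails; counter now 9
Log disagrees first at step 12.

step = 12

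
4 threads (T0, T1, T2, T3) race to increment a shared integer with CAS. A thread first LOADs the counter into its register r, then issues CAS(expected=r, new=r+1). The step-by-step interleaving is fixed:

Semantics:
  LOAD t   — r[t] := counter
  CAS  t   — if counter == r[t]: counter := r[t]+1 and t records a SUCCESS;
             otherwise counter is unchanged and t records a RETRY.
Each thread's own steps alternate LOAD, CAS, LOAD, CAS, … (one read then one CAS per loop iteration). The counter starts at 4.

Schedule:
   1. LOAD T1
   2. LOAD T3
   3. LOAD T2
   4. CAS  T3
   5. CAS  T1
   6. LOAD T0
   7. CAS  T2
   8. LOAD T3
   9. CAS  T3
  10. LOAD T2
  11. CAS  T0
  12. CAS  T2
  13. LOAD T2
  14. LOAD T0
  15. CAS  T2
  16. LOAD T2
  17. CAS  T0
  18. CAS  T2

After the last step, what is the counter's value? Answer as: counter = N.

#1 T1 reads 4
#2 T3 reads 4
#3 T2 reads 4
#4 T3 CAS(4→5) writes; counter now 5
#5 T1 CAS(4→5) fails; counter now 5
#6 T0 reads 5
#7 T2 CAS(4→5) fails; counter now 5
#8 T3 reads 5
#9 T3 CAS(5→6) writes; counter now 6
#10 T2 reads 6
#11 T0 CAS(5→6) fails; counter now 6
#12 T2 CAS(6→7) writes; counter now 7
#13 T2 reads 7
#14 T0 reads 7
#15 T2 CAS(7→8) writes; counter now 8
#16 T2 reads 8
#17 T0 CAS(7→8) fails; counter now 8
#18 T2 CAS(8→9) writes; counter now 9

counter = 9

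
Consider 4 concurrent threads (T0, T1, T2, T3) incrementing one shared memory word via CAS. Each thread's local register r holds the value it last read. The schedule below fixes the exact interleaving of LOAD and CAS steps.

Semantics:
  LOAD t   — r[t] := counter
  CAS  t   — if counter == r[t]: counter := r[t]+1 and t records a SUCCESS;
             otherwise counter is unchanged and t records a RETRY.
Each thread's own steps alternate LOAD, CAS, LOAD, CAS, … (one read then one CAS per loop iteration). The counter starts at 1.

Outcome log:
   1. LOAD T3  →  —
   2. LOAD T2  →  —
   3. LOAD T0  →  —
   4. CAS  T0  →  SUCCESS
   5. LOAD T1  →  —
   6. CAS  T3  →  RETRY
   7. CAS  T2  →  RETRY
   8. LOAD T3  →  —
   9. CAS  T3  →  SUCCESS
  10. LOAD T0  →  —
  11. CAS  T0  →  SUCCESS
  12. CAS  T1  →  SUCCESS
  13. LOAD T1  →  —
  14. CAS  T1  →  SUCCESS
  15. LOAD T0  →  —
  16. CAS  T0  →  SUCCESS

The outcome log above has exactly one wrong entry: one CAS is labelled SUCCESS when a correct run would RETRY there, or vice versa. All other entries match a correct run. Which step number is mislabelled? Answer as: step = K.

step = 12

Correct run:
[1] T3.load  rd  (counter 1, T3.r 1)
[2] T2.load  rd  (counter 1, T2.r 1)
[3] T0.load  rd  (counter 1, T0.r 1)
[4] T0.cas  hit  (counter 2, T0.r 1)
[5] T1.load  rd  (counter 2, T1.r 2)
[6] T3.cas  miss  (counter 2, T3.r 1)
[7] T2.cas  miss  (counter 2, T2.r 1)
[8] T3.load  rd  (counter 2, T3.r 2)
[9] T3.cas  hit  (counter 3, T3.r 2)
[10] T0.load  rd  (counter 3, T0.r 3)
[11] T0.cas  hit  (counter 4, T0.r 3)
[12] T1.cas  miss  (counter 4, T1.r 2)
[13] T1.load  rd  (counter 4, T1.r 4)
[14] T1.cas  hit  (counter 5, T1.r 4)
[15] T0.load  rd  (counter 5, T0.r 5)
[16] T0.cas  hit  (counter 6, T0.r 5)
Log disagrees first at step 12.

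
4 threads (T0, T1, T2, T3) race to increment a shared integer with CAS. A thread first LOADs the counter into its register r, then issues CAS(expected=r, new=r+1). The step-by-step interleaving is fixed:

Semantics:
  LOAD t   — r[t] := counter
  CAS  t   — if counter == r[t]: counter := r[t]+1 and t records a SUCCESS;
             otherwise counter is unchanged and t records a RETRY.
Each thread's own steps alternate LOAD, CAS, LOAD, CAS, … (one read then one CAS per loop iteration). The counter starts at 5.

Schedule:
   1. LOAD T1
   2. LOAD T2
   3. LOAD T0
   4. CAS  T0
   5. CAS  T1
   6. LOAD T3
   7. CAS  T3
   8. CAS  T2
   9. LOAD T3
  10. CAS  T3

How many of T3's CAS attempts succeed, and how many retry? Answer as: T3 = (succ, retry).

T3 = (2, 0)

T1 LOAD — after: cnt=5, r=5 — load
T2 LOAD — after: cnt=5, r=5 — load
T0 LOAD — after: cnt=5, r=5 — load
T0 CAS — after: cnt=6, r=5 — ok
T1 CAS — after: cnt=6, r=5 — retry
T3 LOAD — after: cnt=6, r=6 — load
T3 CAS — after: cnt=7, r=6 — ok
T2 CAS — after: cnt=7, r=5 — retry
T3 LOAD — after: cnt=7, r=7 — load
T3 CAS — after: cnt=8, r=7 — ok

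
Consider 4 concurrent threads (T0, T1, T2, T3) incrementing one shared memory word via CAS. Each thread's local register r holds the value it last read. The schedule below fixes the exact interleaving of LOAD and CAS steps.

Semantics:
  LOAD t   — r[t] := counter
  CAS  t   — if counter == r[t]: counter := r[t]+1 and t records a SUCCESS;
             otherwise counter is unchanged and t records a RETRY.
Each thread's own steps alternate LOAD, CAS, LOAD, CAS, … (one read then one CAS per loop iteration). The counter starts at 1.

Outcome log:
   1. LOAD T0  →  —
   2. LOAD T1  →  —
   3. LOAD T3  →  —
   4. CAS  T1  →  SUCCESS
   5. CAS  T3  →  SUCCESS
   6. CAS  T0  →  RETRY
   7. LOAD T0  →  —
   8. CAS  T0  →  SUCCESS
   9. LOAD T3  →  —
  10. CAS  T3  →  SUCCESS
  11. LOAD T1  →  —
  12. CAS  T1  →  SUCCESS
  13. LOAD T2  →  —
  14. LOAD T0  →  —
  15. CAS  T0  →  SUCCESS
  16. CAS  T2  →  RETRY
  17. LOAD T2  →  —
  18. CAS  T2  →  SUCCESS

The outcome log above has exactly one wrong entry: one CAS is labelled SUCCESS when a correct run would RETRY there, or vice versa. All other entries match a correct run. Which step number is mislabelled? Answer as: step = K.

step = 5

Correct run:
step 1: T0 LOAD ⇒ load; ctr=1 reg=1
step 2: T1 LOAD ⇒ load; ctr=1 reg=1
step 3: T3 LOAD ⇒ load; ctr=1 reg=1
step 4: T1 CAS ⇒ ok; ctr=2 reg=1
step 5: T3 CAS ⇒ retry; ctr=2 reg=1
step 6: T0 CAS ⇒ retry; ctr=2 reg=1
step 7: T0 LOAD ⇒ load; ctr=2 reg=2
step 8: T0 CAS ⇒ ok; ctr=3 reg=2
step 9: T3 LOAD ⇒ load; ctr=3 reg=3
step 10: T3 CAS ⇒ ok; ctr=4 reg=3
step 11: T1 LOAD ⇒ load; ctr=4 reg=4
step 12: T1 CAS ⇒ ok; ctr=5 reg=4
step 13: T2 LOAD ⇒ load; ctr=5 reg=5
step 14: T0 LOAD ⇒ load; ctr=5 reg=5
step 15: T0 CAS ⇒ ok; ctr=6 reg=5
step 16: T2 CAS ⇒ retry; ctr=6 reg=5
step 17: T2 LOAD ⇒ load; ctr=6 reg=6
step 18: T2 CAS ⇒ ok; ctr=7 reg=6
Mismatch at 5.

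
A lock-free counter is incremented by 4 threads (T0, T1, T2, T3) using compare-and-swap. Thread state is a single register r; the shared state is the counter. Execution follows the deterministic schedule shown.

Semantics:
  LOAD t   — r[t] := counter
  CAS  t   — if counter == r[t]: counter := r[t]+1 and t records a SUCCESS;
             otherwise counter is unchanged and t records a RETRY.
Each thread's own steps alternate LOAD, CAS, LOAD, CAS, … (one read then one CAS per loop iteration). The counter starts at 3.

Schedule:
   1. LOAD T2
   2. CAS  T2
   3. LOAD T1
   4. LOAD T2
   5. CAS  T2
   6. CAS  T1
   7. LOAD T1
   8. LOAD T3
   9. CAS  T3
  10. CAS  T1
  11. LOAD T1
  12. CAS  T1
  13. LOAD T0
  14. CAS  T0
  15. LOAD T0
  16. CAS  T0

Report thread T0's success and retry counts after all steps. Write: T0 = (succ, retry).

T0 = (2, 0)

#1 T2 reads 3
#2 T2 CAS(3→4) writes; counter now 4
#3 T1 reads 4
#4 T2 reads 4
#5 T2 CAS(4→5) writes; counter now 5
#6 T1 CAS(4→5) fails; counter now 5
#7 T1 reads 5
#8 T3 reads 5
#9 T3 CAS(5→6) writes; counter now 6
#10 T1 CAS(5→6) fails; counter now 6
#11 T1 reads 6
#12 T1 CAS(6→7) writes; counter now 7
#13 T0 reads 7
#14 T0 CAS(7→8) writes; counter now 8
#15 T0 reads 8
#16 T0 CAS(8→9) writes; counter now 9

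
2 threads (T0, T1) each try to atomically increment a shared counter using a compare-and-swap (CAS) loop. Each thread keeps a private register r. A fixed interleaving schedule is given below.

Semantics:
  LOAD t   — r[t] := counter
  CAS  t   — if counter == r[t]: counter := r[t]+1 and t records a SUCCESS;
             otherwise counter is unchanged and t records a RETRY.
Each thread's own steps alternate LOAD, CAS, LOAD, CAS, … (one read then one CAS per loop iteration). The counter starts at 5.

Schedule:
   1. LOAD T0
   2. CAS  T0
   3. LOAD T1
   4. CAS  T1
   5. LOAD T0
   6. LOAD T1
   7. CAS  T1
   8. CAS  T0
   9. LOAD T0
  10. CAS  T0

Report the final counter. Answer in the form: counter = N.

[1] T0.load  rd  (counter 5, T0.r 5)
[2] T0.cas  hit  (counter 6, T0.r 5)
[3] T1.load  rd  (counter 6, T1.r 6)
[4] T1.cas  hit  (counter 7, T1.r 6)
[5] T0.load  rd  (counter 7, T0.r 7)
[6] T1.load  rd  (counter 7, T1.r 7)
[7] T1.cas  hit  (counter 8, T1.r 7)
[8] T0.cas  miss  (counter 8, T0.r 7)
[9] T0.load  rd  (counter 8, T0.r 8)
[10] T0.cas  hit  (counter 9, T0.r 8)

counter = 9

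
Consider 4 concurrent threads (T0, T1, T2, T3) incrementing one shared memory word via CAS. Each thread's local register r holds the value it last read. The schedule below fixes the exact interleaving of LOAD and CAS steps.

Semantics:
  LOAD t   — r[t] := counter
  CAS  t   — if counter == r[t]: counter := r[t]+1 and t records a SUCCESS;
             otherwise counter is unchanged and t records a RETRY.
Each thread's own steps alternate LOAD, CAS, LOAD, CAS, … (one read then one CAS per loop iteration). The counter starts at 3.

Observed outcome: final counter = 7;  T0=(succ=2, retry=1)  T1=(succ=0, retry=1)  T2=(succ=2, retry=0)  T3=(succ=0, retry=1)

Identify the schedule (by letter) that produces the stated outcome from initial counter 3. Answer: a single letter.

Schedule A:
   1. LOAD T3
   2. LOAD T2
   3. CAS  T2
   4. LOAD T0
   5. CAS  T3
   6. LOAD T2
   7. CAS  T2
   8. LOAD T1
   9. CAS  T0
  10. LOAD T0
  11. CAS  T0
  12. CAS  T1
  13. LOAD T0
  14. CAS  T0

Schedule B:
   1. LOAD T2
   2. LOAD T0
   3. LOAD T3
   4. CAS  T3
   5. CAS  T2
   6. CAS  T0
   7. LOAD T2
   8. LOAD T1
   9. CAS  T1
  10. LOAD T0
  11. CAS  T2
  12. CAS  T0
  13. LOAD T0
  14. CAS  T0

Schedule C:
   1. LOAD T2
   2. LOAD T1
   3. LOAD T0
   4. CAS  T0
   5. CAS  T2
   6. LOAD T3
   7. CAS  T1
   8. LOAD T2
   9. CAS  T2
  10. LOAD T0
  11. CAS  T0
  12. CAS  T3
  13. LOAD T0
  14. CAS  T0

A

Simulating candidate A:
   1) LOAD T3:  M=3  r_T3=3
   2) LOAD T2:  M=3  r_T2=3
   3) CAS  T2:  M=4  r_T2=3 ✓
   4) LOAD T0:  M=4  r_T0=4
   5) CAS  T3:  M=4  r_T3=3 ✗
   6) LOAD T2:  M=4  r_T2=4
   7) CAS  T2:  M=5  r_T2=4 ✓
   8) LOAD T1:  M=5  r_T1=5
   9) CAS  T0:  M=5  r_T0=4 ✗
  10) LOAD T0:  M=5  r_T0=5
  11) CAS  T0:  M=6  r_T0=5 ✓
  12) CAS  T1:  M=6  r_T1=5 ✗
  13) LOAD T0:  M=6  r_T0=6
  14) CAS  T0:  M=7  r_T0=6 ✓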